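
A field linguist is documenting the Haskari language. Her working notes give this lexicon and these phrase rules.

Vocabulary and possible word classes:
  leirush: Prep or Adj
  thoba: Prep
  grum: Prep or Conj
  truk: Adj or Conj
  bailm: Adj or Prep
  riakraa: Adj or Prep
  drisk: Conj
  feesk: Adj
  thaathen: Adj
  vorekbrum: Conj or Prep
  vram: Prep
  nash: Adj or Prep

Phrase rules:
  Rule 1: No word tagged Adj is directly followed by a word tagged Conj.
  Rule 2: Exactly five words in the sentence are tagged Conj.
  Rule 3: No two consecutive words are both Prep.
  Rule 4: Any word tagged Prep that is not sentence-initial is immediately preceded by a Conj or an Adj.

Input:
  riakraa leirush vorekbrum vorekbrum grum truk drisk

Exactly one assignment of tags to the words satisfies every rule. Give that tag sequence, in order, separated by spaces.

Adj Prep Conj Conj Conj Conj Conj

Candidates per position — 1:riakraa {Adj,Prep}; 2:leirush {Prep,Adj}; 3:vorekbrum {Conj,Prep}; 4:vorekbrum {Conj,Prep}; 5:grum {Prep,Conj}; 6:truk {Adj,Conj}; 7:drisk {Conj}.
If word 3 were Prep, no tagging could satisfy rule 2; so word 3 is Conj.
If word 4 were Prep, no tagging could satisfy rule 2; so word 4 is Conj.
If word 5 were Prep, no tagging could satisfy rule 2; so word 5 is Conj.
If word 6 were Adj, no tagging could satisfy rule 1; so word 6 is Conj.
If word 2 were Adj, no tagging could satisfy rule 1; so word 2 is Prep.
If word 1 were Prep, no tagging could satisfy rule 3; so word 1 is Adj.
So the tagging must be: Adj Prep Conj Conj Conj Conj Conj.
Checking: rule 1 ✓; rule 2 ✓; rule 3 ✓; rule 4 ✓.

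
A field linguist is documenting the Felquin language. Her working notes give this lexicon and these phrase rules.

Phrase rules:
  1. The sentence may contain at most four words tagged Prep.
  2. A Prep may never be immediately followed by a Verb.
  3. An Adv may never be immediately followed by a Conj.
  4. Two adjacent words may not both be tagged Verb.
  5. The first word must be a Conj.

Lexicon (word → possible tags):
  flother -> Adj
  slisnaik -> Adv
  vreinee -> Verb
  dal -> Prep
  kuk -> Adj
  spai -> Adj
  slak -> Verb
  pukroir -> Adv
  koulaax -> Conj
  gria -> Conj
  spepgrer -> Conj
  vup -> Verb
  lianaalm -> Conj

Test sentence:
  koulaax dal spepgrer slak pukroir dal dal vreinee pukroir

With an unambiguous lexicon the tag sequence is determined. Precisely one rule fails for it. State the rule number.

2

Fixed tagging: Conj Prep Conj Verb Adv Prep Prep Verb Adv.
Applying the rules: R1 holds, R2 violated, R3 holds, R4 holds, R5 holds.
Only rule 2 fails.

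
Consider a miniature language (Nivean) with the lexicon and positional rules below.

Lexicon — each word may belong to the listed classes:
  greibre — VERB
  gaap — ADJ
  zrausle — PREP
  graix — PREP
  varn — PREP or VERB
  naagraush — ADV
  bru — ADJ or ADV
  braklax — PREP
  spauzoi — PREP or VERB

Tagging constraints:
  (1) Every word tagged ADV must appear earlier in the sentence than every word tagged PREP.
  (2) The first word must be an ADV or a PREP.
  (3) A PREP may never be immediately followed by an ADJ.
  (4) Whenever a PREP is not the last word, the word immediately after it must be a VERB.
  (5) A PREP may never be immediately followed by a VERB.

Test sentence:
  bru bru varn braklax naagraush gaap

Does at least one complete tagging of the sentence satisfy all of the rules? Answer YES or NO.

NO

Candidates per position — 1:bru {ADJ,ADV}; 2:bru {ADJ,ADV}; 3:varn {PREP,VERB}; 4:braklax {PREP}; 5:naagraush {ADV}; 6:gaap {ADJ}.
Rule 1 cannot be satisfied by any choice of tags from the lexicon.
So there is no consistent tagging.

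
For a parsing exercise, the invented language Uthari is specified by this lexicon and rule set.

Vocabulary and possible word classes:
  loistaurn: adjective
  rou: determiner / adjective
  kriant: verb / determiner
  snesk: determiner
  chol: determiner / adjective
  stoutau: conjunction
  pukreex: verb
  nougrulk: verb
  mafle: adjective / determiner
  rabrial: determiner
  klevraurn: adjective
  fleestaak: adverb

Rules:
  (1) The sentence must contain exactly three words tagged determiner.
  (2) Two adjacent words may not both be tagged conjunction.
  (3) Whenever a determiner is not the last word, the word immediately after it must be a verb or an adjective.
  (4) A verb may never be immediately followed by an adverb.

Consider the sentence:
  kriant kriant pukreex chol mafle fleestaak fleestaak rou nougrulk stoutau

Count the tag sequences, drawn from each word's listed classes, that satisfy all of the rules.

Candidates per position — 1:kriant {verb,determiner}; 2:kriant {verb,determiner}; 3:pukreex {verb}; 4:chol {determiner,adjective}; 5:mafle {adjective,determiner}; 6:fleestaak {adverb}; 7:fleestaak {adverb}; 8:rou {determiner,adjective}; 9:nougrulk {verb}; 10:stoutau {conjunction}.
There are 32 candidate sequences in total.
The sequences that satisfy every rule: verb determiner verb determiner adjective adverb adverb determiner verb conjunction; determiner verb verb determiner adjective adverb adverb determiner verb conjunction.
Count = 2.

2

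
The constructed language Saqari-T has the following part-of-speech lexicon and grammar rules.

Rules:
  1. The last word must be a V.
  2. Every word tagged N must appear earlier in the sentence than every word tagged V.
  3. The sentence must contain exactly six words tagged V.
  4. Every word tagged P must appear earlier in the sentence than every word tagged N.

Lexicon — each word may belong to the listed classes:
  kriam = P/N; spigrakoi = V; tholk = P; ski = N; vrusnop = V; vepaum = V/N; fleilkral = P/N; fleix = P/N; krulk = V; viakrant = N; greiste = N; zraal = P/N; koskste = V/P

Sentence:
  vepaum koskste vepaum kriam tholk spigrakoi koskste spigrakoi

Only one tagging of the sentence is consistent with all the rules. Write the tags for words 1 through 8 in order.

Candidates per position — 1:vepaum {V,N}; 2:koskste {V,P}; 3:vepaum {V,N}; 4:kriam {P,N}; 5:tholk {P}; 6:spigrakoi {V}; 7:koskste {V,P}; 8:spigrakoi {V}.
Position 1: N is ruled out by rule 3; that leaves V.
Position 2: P is ruled out by rule 3; that leaves V.
Position 3: N is ruled out by rule 2; that leaves V.
Position 4: N is ruled out by rule 2; that leaves P.
Position 7: P is ruled out by rule 3; that leaves V.
So the tagging must be: V V V P P V V V.
Checking: rule 1 satisfied; rule 2 satisfied; rule 3 satisfied; rule 4 satisfied.

V V V P P V V V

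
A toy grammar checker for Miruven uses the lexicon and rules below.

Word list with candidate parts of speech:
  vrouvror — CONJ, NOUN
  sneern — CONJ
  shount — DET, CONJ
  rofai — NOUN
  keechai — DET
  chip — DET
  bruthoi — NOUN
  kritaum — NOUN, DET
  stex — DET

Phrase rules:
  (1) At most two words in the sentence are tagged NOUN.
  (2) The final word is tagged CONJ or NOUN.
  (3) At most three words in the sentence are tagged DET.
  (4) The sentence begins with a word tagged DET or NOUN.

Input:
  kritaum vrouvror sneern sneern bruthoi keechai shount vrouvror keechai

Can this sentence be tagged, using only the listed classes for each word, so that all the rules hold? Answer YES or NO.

Candidates per position — 1:kritaum {NOUN,DET}; 2:vrouvror {CONJ,NOUN}; 3:sneern {CONJ}; 4:sneern {CONJ}; 5:bruthoi {NOUN}; 6:keechai {DET}; 7:shount {DET,CONJ}; 8:vrouvror {CONJ,NOUN}; 9:keechai {DET}.
Rule 2 cannot be satisfied by any choice of tags from the lexicon.
So there is no consistent tagging.

NO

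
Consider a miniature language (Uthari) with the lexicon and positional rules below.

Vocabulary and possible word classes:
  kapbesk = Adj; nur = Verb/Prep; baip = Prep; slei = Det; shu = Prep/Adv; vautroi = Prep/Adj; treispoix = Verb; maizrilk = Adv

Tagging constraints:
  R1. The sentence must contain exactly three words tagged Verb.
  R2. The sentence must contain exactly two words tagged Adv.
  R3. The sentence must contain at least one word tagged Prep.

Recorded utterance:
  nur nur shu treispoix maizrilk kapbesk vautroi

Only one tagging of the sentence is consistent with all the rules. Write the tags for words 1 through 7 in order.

Verb Verb Adv Verb Adv Adj Prep

Candidates per position — 1:nur {Verb,Prep}; 2:nur {Verb,Prep}; 3:shu {Prep,Adv}; 4:treispoix {Verb}; 5:maizrilk {Adv}; 6:kapbesk {Adj}; 7:vautroi {Prep,Adj}.
Word 1 cannot be Prep — rule 1 would then fail for every completion. It is Verb.
Word 2 cannot be Prep — rule 1 would then fail for every completion. It is Verb.
Word 3 cannot be Prep — rule 2 would then fail for every completion. It is Adv.
Word 7 cannot be Adj — rule 3 would then fail for every completion. It is Prep.
The only consistent sequence is: Verb Verb Adv Verb Adv Adj Prep.
Check: rule 1 ✓; rule 2 ✓; rule 3 ✓.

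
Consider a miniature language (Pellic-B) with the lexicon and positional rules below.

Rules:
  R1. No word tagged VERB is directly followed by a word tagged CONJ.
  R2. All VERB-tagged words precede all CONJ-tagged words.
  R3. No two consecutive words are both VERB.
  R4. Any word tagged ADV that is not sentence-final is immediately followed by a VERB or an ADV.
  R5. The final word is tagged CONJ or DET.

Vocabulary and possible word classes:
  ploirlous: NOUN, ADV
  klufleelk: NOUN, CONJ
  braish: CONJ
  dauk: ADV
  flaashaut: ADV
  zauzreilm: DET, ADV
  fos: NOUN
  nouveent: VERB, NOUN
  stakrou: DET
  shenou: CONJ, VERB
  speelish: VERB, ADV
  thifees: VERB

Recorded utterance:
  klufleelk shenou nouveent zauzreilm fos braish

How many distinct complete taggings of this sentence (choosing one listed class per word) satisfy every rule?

Candidates per position — 1:klufleelk {NOUN,CONJ}; 2:shenou {CONJ,VERB}; 3:nouveent {VERB,NOUN}; 4:zauzreilm {DET,ADV}; 5:fos {NOUN}; 6:braish {CONJ}.
There are 16 candidate sequences in total.
The sequences that satisfy every rule: NOUN CONJ NOUN DET NOUN CONJ; NOUN VERB NOUN DET NOUN CONJ; CONJ CONJ NOUN DET NOUN CONJ.
Count = 3.

3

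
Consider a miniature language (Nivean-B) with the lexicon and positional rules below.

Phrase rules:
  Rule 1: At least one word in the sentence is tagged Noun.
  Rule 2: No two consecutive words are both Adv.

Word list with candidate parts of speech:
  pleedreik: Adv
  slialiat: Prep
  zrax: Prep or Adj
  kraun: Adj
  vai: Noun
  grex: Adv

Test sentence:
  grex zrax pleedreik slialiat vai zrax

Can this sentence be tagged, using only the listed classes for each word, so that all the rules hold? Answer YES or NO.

Candidates per position — 1:grex {Adv}; 2:zrax {Prep,Adj}; 3:pleedreik {Adv}; 4:slialiat {Prep}; 5:vai {Noun}; 6:zrax {Prep,Adj}.
One satisfying assignment: Adv Prep Adv Prep Noun Adj.
Checking: rule 1 satisfied; rule 2 satisfied.

YES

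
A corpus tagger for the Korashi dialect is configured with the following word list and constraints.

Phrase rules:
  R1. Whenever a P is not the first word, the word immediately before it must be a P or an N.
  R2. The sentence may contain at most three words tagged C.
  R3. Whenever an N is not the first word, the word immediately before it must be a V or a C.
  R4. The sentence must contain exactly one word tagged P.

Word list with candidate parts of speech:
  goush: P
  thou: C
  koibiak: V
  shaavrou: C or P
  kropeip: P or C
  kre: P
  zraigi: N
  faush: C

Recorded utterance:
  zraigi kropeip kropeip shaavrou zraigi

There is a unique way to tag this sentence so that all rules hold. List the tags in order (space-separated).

N P C C N

Candidates per position — 1:zraigi {N}; 2:kropeip {P,C}; 3:kropeip {P,C}; 4:shaavrou {C,P}; 5:zraigi {N}.
Position 4: tagging it P would leave rule 3 unsatisfiable, so it must be C.
The remaining ambiguous positions (2, 3) are resolved jointly — only one combination satisfies every rule.
That leaves exactly one tagging: N P C C N.
Check: rule 1 holds; rule 2 holds; rule 3 holds; rule 4 holds.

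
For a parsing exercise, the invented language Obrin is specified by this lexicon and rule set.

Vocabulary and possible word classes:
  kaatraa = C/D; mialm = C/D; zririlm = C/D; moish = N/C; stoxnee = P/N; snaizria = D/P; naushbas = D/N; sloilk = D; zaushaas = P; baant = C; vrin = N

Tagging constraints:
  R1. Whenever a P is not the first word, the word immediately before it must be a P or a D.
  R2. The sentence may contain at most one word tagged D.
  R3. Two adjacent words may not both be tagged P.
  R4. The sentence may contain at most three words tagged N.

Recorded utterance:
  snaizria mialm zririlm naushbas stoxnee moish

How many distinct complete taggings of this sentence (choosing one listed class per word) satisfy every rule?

12

Candidates per position — 1:snaizria {D,P}; 2:mialm {C,D}; 3:zririlm {C,D}; 4:naushbas {D,N}; 5:stoxnee {P,N}; 6:moish {N,C}.
There are 64 candidate sequences in total.
Checking each against the rules leaves 12 sequences.
Count = 12.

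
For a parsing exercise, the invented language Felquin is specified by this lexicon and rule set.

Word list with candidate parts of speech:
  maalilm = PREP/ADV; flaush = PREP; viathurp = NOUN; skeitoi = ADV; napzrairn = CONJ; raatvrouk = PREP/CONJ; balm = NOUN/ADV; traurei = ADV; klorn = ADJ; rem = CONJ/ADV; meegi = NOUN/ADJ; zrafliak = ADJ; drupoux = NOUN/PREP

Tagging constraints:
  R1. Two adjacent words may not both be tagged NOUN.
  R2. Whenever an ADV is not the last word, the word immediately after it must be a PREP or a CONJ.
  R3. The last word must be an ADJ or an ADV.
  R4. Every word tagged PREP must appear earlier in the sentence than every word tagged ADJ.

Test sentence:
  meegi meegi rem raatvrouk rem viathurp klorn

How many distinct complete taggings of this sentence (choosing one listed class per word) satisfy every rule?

Candidates per position — 1:meegi {NOUN,ADJ}; 2:meegi {NOUN,ADJ}; 3:rem {CONJ,ADV}; 4:raatvrouk {PREP,CONJ}; 5:rem {CONJ,ADV}; 6:viathurp {NOUN}; 7:klorn {ADJ}.
There are 32 candidate sequences in total.
Checking each against the rules leaves 6 sequences.
Count = 6.

6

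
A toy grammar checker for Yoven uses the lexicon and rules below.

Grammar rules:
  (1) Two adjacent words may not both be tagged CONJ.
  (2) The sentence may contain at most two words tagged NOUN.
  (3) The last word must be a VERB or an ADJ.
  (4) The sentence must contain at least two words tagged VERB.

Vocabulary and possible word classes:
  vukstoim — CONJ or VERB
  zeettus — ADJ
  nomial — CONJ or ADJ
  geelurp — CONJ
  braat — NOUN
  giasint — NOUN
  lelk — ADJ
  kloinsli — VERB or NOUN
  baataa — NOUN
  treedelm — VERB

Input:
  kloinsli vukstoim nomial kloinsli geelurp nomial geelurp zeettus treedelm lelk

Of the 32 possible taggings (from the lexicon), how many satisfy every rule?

Candidates per position — 1:kloinsli {VERB,NOUN}; 2:vukstoim {CONJ,VERB}; 3:nomial {CONJ,ADJ}; 4:kloinsli {VERB,NOUN}; 5:geelurp {CONJ}; 6:nomial {CONJ,ADJ}; 7:geelurp {CONJ}; 8:zeettus {ADJ}; 9:treedelm {VERB}; 10:lelk {ADJ}.
There are 32 candidate sequences in total.
Checking each against the rules leaves 11 sequences.
Count = 11.

11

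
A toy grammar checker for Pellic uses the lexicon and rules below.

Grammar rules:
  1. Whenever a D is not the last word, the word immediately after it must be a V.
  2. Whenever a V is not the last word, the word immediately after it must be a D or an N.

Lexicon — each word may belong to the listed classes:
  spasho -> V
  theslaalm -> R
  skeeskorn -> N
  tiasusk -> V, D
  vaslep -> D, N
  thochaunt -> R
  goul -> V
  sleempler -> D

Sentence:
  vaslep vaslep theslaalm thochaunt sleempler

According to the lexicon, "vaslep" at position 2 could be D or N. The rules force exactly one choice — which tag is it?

N

Candidates per position — 1:vaslep {D,N}; 2:vaslep {D,N}; 3:theslaalm {R}; 4:thochaunt {R}; 5:sleempler {D}.
Word 1 cannot be D — rule 1 would then fail for every completion. It is N.
Word 2 cannot be D — rule 1 would then fail for every completion. It is N.
That leaves exactly one tagging: N N R R D.
Checking: rule 1 satisfied; rule 2 satisfied.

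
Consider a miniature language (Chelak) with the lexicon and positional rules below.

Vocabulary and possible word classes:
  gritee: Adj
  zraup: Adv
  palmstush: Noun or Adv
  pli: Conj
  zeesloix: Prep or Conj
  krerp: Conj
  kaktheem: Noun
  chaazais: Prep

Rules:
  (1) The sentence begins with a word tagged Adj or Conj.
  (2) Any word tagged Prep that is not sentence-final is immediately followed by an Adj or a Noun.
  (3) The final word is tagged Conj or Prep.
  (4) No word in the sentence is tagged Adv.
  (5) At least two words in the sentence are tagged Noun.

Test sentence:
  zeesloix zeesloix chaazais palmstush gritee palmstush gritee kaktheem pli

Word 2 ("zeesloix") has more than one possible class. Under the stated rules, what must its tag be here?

Conj

Candidates per position — 1:zeesloix {Prep,Conj}; 2:zeesloix {Prep,Conj}; 3:chaazais {Prep}; 4:palmstush {Noun,Adv}; 5:gritee {Adj}; 6:palmstush {Noun,Adv}; 7:gritee {Adj}; 8:kaktheem {Noun}; 9:pli {Conj}.
Word 1 cannot be Prep — rule 1 would then fail for every completion. It is Conj.
Word 2 cannot be Prep — rule 2 would then fail for every completion. It is Conj.
Word 4 cannot be Adv — rule 2 would then fail for every completion. It is Noun.
Word 6 cannot be Adv — rule 4 would then fail for every completion. It is Noun.
So the tagging must be: Conj Conj Prep Noun Adj Noun Adj Noun Conj.
Rule-by-rule: rule 1 holds; rule 2 holds; rule 3 holds; rule 4 holds; rule 5 holds.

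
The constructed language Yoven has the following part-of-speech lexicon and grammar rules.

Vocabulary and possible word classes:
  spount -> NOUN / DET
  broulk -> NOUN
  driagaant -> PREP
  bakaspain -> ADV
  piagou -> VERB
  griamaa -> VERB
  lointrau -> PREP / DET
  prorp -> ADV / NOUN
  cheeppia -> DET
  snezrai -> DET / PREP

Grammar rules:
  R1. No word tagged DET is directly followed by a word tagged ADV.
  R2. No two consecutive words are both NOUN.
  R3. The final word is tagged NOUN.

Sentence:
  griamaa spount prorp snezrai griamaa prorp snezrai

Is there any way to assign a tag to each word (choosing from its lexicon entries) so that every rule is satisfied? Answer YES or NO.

NO

Candidates per position — 1:griamaa {VERB}; 2:spount {NOUN,DET}; 3:prorp {ADV,NOUN}; 4:snezrai {DET,PREP}; 5:griamaa {VERB}; 6:prorp {ADV,NOUN}; 7:snezrai {DET,PREP}.
Rule 3 cannot be satisfied by any choice of tags from the lexicon.
So there is no consistent tagging.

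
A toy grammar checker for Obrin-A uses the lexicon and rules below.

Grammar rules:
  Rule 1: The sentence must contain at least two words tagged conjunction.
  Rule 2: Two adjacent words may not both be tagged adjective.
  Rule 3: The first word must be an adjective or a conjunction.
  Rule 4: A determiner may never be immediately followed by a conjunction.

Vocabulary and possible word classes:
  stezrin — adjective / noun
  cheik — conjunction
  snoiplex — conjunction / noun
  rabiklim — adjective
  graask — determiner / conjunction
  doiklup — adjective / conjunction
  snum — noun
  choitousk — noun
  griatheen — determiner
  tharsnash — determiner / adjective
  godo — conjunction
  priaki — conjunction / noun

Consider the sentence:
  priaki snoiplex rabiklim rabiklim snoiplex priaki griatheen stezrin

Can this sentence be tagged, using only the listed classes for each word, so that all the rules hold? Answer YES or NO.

Candidates per position — 1:priaki {conjunction,noun}; 2:snoiplex {conjunction,noun}; 3:rabiklim {adjective}; 4:rabiklim {adjective}; 5:snoiplex {conjunction,noun}; 6:priaki {conjunction,noun}; 7:griatheen {determiner}; 8:stezrin {adjective,noun}.
Rule 2 cannot be satisfied by any choice of tags from the lexicon.
So there is no consistent tagging.

NO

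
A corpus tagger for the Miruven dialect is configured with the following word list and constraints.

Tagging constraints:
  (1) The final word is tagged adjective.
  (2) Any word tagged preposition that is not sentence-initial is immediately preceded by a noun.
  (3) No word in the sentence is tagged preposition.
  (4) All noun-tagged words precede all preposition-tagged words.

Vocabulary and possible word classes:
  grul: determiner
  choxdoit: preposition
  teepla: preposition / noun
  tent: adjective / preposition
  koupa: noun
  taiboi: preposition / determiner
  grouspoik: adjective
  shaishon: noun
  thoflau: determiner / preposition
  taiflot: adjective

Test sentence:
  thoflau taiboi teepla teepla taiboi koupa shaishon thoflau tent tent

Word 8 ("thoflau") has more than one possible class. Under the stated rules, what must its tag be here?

Candidates per position — 1:thoflau {determiner,preposition}; 2:taiboi {preposition,determiner}; 3:teepla {preposition,noun}; 4:teepla {preposition,noun}; 5:taiboi {preposition,determiner}; 6:koupa {noun}; 7:shaishon {noun}; 8:thoflau {determiner,preposition}; 9:tent {adjective,preposition}; 10:tent {adjective,preposition}.
At position 1, choosing preposition makes rule 3 impossible to satisfy; hence determiner.
At position 2, choosing preposition makes rule 2 impossible to satisfy; hence determiner.
At position 3, choosing preposition makes rule 2 impossible to satisfy; hence noun.
At position 4, choosing preposition makes rule 3 impossible to satisfy; hence noun.
At position 5, choosing preposition makes rule 3 impossible to satisfy; hence determiner.
At position 8, choosing preposition makes rule 3 impossible to satisfy; hence determiner.
At position 9, choosing preposition makes rule 2 impossible to satisfy; hence adjective.
At position 10, choosing preposition makes rule 1 impossible to satisfy; hence adjective.
That leaves exactly one tagging: determiner determiner noun noun determiner noun noun determiner adjective adjective.
Verifying each rule — rule 1 ✓; rule 2 ✓; rule 3 ✓; rule 4 ✓.

determiner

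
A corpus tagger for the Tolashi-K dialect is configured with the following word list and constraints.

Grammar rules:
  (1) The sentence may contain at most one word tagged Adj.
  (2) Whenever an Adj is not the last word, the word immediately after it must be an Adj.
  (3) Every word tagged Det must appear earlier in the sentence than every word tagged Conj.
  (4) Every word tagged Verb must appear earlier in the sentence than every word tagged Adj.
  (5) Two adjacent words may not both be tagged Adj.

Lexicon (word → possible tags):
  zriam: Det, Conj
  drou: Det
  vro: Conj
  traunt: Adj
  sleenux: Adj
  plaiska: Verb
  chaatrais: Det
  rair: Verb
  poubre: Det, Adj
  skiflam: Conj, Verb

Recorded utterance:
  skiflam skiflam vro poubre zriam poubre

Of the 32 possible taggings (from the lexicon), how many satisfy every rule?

0

Candidates per position — 1:skiflam {Conj,Verb}; 2:skiflam {Conj,Verb}; 3:vro {Conj}; 4:poubre {Det,Adj}; 5:zriam {Det,Conj}; 6:poubre {Det,Adj}.
There are 32 candidate sequences in total.
Every candidate sequence violates at least one rule; no consistent tagging exists.
Count = 0.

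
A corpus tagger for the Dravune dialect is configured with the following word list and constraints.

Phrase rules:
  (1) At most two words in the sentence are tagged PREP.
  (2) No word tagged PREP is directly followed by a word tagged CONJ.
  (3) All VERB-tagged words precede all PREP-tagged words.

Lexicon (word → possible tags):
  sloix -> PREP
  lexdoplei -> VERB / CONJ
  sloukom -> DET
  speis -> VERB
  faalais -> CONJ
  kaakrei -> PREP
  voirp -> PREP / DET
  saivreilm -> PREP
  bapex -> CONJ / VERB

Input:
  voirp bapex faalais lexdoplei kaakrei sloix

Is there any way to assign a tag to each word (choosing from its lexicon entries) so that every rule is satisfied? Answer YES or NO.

YES

Candidates per position — 1:voirp {PREP,DET}; 2:bapex {CONJ,VERB}; 3:faalais {CONJ}; 4:lexdoplei {VERB,CONJ}; 5:kaakrei {PREP}; 6:sloix {PREP}.
One satisfying assignment: DET VERB CONJ VERB PREP PREP.
Checking: rule 1 ✓; rule 2 ✓; rule 3 ✓.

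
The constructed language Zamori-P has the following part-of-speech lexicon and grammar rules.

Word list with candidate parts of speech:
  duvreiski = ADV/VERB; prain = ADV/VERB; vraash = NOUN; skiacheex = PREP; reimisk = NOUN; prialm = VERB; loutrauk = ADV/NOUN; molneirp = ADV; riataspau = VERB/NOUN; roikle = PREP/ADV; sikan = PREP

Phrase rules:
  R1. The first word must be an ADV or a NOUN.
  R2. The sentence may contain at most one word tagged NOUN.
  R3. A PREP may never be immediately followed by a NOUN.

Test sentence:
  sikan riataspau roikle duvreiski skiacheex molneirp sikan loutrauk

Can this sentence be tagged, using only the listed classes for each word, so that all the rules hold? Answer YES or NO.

NO

Candidates per position — 1:sikan {PREP}; 2:riataspau {VERB,NOUN}; 3:roikle {PREP,ADV}; 4:duvreiski {ADV,VERB}; 5:skiacheex {PREP}; 6:molneirp {ADV}; 7:sikan {PREP}; 8:loutrauk {ADV,NOUN}.
Rule 1 cannot be satisfied by any choice of tags from the lexicon.
So there is no consistent tagging.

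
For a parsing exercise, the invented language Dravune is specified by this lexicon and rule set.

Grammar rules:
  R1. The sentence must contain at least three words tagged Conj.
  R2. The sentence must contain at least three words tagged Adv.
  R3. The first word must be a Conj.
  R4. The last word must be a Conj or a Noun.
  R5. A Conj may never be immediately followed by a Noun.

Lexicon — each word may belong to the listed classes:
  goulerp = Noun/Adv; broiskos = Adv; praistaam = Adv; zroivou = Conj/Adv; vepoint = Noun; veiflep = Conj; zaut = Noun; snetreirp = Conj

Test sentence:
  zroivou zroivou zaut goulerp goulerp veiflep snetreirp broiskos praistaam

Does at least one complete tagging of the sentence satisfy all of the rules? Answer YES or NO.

Candidates per position — 1:zroivou {Conj,Adv}; 2:zroivou {Conj,Adv}; 3:zaut {Noun}; 4:goulerp {Noun,Adv}; 5:goulerp {Noun,Adv}; 6:veiflep {Conj}; 7:snetreirp {Conj}; 8:broiskos {Adv}; 9:praistaam {Adv}.
Rule 4 cannot be satisfied by any choice of tags from the lexicon.
So there is no consistent tagging.

NO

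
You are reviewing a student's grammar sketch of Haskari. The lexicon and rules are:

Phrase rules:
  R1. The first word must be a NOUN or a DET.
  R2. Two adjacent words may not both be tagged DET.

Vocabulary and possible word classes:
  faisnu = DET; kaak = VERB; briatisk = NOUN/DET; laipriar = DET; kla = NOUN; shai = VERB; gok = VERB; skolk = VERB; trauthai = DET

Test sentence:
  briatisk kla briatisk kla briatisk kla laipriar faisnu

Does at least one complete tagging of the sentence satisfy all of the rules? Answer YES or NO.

Candidates per position — 1:briatisk {NOUN,DET}; 2:kla {NOUN}; 3:briatisk {NOUN,DET}; 4:kla {NOUN}; 5:briatisk {NOUN,DET}; 6:kla {NOUN}; 7:laipriar {DET}; 8:faisnu {DET}.
Rule 2 cannot be satisfied by any choice of tags from the lexicon.
So there is no consistent tagging.

NO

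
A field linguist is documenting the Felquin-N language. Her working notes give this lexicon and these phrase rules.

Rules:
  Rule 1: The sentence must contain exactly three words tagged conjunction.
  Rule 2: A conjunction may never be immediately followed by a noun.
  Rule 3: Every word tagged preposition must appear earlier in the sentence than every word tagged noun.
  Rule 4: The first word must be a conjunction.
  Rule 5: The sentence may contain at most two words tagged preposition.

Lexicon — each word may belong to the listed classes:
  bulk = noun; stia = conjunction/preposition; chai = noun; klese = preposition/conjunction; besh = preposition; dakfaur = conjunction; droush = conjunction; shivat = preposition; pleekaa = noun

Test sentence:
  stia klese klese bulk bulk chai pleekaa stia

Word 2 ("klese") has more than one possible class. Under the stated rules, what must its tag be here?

Candidates per position — 1:stia {conjunction,preposition}; 2:klese {preposition,conjunction}; 3:klese {preposition,conjunction}; 4:bulk {noun}; 5:bulk {noun}; 6:chai {noun}; 7:pleekaa {noun}; 8:stia {conjunction,preposition}.
If word 1 were preposition, no tagging could satisfy rule 4; so word 1 is conjunction.
If word 3 were conjunction, no tagging could satisfy rule 2; so word 3 is preposition.
If word 8 were preposition, no tagging could satisfy rule 1; so word 8 is conjunction.
If word 2 were preposition, no tagging could satisfy rule 1; so word 2 is conjunction.
That leaves exactly one tagging: conjunction conjunction preposition noun noun noun noun conjunction.
Verifying each rule — rule 1 ✓; rule 2 ✓; rule 3 ✓; rule 4 ✓; rule 5 ✓.

conjunction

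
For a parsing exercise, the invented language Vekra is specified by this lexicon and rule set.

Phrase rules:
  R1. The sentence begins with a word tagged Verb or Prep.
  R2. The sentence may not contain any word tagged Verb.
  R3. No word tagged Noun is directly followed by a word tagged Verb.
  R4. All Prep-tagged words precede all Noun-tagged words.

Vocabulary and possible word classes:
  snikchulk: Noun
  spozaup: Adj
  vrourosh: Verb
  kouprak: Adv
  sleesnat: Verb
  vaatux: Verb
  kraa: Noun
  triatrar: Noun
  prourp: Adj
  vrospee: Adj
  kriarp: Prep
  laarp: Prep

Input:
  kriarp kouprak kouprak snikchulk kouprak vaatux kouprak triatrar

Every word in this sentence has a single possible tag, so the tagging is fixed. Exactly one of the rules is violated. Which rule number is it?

2

Fixed tagging: Prep Adv Adv Noun Adv Verb Adv Noun.
Applying the rules: R1 pass, R2 fail, R3 pass, R4 pass.
Only rule 2 fails.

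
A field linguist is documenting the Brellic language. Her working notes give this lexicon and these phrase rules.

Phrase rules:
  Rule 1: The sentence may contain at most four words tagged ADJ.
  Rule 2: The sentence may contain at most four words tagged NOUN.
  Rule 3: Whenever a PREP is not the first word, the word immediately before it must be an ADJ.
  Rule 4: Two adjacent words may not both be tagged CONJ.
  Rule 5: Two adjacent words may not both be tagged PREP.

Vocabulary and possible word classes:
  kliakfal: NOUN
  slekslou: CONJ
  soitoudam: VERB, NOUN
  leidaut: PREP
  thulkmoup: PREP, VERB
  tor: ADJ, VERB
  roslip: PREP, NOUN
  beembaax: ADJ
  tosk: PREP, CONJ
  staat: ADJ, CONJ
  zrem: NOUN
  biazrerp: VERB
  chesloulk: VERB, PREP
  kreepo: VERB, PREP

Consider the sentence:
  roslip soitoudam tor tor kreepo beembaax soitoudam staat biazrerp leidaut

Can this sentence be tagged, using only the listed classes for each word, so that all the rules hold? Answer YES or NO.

Candidates per position — 1:roslip {PREP,NOUN}; 2:soitoudam {VERB,NOUN}; 3:tor {ADJ,VERB}; 4:tor {ADJ,VERB}; 5:kreepo {VERB,PREP}; 6:beembaax {ADJ}; 7:soitoudam {VERB,NOUN}; 8:staat {ADJ,CONJ}; 9:biazrerp {VERB}; 10:leidaut {PREP}.
Rule 3 cannot be satisfied by any choice of tags from the lexicon.
So there is no consistent tagging.

NO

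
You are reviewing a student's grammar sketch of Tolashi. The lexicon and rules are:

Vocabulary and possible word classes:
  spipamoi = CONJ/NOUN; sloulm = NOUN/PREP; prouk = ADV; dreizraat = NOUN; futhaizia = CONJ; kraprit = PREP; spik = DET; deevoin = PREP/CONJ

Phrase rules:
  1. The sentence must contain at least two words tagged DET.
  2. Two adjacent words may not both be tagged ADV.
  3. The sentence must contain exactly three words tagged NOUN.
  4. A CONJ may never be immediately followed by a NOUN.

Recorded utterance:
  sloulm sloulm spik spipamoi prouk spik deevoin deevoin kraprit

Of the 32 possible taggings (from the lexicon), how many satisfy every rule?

4

Candidates per position — 1:sloulm {NOUN,PREP}; 2:sloulm {NOUN,PREP}; 3:spik {DET}; 4:spipamoi {CONJ,NOUN}; 5:prouk {ADV}; 6:spik {DET}; 7:deevoin {PREP,CONJ}; 8:deevoin {PREP,CONJ}; 9:kraprit {PREP}.
There are 32 candidate sequences in total.
The sequences that satisfy every rule: NOUN NOUN DET NOUN ADV DET PREP PREP PREP; NOUN NOUN DET NOUN ADV DET PREP CONJ PREP; NOUN NOUN DET NOUN ADV DET CONJ PREP PREP; NOUN NOUN DET NOUN ADV DET CONJ CONJ PREP.
Count = 4.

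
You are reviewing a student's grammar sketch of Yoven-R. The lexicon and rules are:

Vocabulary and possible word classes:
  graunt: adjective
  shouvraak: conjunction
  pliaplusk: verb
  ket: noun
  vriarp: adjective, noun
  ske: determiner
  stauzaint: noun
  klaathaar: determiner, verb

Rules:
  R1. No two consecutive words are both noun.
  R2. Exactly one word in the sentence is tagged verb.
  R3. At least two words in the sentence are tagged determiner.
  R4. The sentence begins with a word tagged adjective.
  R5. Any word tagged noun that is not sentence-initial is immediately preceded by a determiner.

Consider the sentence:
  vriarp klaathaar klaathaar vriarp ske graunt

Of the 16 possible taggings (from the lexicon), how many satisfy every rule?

3

Candidates per position — 1:vriarp {adjective,noun}; 2:klaathaar {determiner,verb}; 3:klaathaar {determiner,verb}; 4:vriarp {adjective,noun}; 5:ske {determiner}; 6:graunt {adjective}.
There are 16 candidate sequences in total.
The sequences that satisfy every rule: adjective determiner verb adjective determiner adjective; adjective verb determiner adjective determiner adjective; adjective verb determiner noun determiner adjective.
Count = 3.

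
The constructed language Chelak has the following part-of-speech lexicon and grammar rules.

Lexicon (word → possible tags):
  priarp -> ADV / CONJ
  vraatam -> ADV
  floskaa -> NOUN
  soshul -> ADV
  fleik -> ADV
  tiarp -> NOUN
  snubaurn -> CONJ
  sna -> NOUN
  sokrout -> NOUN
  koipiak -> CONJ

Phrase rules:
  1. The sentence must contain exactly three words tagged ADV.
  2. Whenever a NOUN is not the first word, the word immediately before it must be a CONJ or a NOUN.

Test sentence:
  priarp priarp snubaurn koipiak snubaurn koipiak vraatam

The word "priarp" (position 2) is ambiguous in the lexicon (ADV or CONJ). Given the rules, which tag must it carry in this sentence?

Candidates per position — 1:priarp {ADV,CONJ}; 2:priarp {ADV,CONJ}; 3:snubaurn {CONJ}; 4:koipiak {CONJ}; 5:snubaurn {CONJ}; 6:koipiak {CONJ}; 7:vraatam {ADV}.
If word 1 were CONJ, no tagging could satisfy rule 1; so word 1 is ADV.
If word 2 were CONJ, no tagging could satisfy rule 1; so word 2 is ADV.
The unique satisfying tagging is: ADV ADV CONJ CONJ CONJ CONJ ADV.
Verifying each rule — rule 1 ok; rule 2 ok.

ADV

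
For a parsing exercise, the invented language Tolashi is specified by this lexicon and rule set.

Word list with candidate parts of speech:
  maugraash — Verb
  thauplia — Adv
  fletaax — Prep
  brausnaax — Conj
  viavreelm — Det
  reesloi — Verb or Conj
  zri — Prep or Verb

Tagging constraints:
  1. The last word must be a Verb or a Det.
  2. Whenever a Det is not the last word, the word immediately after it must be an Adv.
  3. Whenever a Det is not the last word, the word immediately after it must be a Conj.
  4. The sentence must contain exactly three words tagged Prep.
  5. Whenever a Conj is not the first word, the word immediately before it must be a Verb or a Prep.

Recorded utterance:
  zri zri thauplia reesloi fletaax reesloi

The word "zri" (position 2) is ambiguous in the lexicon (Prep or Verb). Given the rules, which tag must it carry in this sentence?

Prep

Candidates per position — 1:zri {Prep,Verb}; 2:zri {Prep,Verb}; 3:thauplia {Adv}; 4:reesloi {Verb,Conj}; 5:fletaax {Prep}; 6:reesloi {Verb,Conj}.
Position 1: tagging it Verb would leave rule 4 unsatisfiable, so it must be Prep.
Position 2: tagging it Verb would leave rule 4 unsatisfiable, so it must be Prep.
Position 4: tagging it Conj would leave rule 5 unsatisfiable, so it must be Verb.
Position 6: tagging it Conj would leave rule 1 unsatisfiable, so it must be Verb.
That leaves exactly one tagging: Prep Prep Adv Verb Prep Verb.
Check: rule 1 ✓; rule 2 ✓; rule 3 ✓; rule 4 ✓; rule 5 ✓.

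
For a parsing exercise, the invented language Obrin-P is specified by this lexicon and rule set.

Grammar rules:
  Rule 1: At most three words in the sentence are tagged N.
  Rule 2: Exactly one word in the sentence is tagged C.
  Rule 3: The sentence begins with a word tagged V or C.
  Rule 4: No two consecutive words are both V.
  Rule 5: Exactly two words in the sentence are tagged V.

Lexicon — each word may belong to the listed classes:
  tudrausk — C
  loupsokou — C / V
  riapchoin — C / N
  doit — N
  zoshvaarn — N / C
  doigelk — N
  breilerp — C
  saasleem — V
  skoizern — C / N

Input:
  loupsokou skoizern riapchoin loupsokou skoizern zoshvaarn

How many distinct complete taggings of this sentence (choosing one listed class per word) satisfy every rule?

Candidates per position — 1:loupsokou {C,V}; 2:skoizern {C,N}; 3:riapchoin {C,N}; 4:loupsokou {C,V}; 5:skoizern {C,N}; 6:zoshvaarn {N,C}.
There are 64 candidate sequences in total.
The sequences that satisfy every rule: V C N V N N; V N C V N N; V N N V C N; V N N V N C.
Count = 4.

4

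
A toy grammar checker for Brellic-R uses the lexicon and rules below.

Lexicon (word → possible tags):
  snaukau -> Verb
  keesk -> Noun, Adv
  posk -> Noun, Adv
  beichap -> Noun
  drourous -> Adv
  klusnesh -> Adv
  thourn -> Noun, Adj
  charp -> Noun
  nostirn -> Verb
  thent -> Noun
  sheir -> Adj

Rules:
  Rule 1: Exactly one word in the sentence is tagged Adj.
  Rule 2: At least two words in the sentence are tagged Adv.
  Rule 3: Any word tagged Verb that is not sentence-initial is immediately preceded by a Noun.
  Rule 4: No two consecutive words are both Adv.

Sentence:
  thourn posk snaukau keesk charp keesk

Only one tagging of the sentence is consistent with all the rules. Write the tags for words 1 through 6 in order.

Candidates per position — 1:thourn {Noun,Adj}; 2:posk {Noun,Adv}; 3:snaukau {Verb}; 4:keesk {Noun,Adv}; 5:charp {Noun}; 6:keesk {Noun,Adv}.
Position 1: tagging it Noun would leave rule 1 unsatisfiable, so it must be Adj.
Position 2: tagging it Adv would leave rule 3 unsatisfiable, so it must be Noun.
Position 4: tagging it Noun would leave rule 2 unsatisfiable, so it must be Adv.
Position 6: tagging it Noun would leave rule 2 unsatisfiable, so it must be Adv.
The unique satisfying tagging is: Adj Noun Verb Adv Noun Adv.
Checking: rule 1 holds; rule 2 holds; rule 3 holds; rule 4 holds.

Adj Noun Verb Adv Noun Adv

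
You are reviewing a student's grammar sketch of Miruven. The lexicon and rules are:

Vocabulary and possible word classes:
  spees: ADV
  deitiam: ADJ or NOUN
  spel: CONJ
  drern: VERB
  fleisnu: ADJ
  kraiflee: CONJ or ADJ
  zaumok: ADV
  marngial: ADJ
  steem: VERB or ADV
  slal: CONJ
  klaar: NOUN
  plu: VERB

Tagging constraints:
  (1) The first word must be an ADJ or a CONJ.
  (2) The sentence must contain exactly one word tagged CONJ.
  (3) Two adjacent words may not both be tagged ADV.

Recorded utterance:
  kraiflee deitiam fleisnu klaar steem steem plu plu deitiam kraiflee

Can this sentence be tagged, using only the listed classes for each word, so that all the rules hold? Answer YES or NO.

YES

Candidates per position — 1:kraiflee {CONJ,ADJ}; 2:deitiam {ADJ,NOUN}; 3:fleisnu {ADJ}; 4:klaar {NOUN}; 5:steem {VERB,ADV}; 6:steem {VERB,ADV}; 7:plu {VERB}; 8:plu {VERB}; 9:deitiam {ADJ,NOUN}; 10:kraiflee {CONJ,ADJ}.
One satisfying assignment: CONJ ADJ ADJ NOUN VERB VERB VERB VERB ADJ ADJ.
Checking: rule 1 holds; rule 2 holds; rule 3 holds.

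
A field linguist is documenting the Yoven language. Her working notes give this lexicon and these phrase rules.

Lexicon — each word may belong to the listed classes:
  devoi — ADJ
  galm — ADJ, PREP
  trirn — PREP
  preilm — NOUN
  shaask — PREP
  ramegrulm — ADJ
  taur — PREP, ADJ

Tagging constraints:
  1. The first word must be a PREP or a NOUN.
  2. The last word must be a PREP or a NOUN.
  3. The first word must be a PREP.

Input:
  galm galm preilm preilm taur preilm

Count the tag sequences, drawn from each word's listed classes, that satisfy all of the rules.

Candidates per position — 1:galm {ADJ,PREP}; 2:galm {ADJ,PREP}; 3:preilm {NOUN}; 4:preilm {NOUN}; 5:taur {PREP,ADJ}; 6:preilm {NOUN}.
There are 8 candidate sequences in total.
The sequences that satisfy every rule: PREP ADJ NOUN NOUN PREP NOUN; PREP ADJ NOUN NOUN ADJ NOUN; PREP PREP NOUN NOUN PREP NOUN; PREP PREP NOUN NOUN ADJ NOUN.
Count = 4.

4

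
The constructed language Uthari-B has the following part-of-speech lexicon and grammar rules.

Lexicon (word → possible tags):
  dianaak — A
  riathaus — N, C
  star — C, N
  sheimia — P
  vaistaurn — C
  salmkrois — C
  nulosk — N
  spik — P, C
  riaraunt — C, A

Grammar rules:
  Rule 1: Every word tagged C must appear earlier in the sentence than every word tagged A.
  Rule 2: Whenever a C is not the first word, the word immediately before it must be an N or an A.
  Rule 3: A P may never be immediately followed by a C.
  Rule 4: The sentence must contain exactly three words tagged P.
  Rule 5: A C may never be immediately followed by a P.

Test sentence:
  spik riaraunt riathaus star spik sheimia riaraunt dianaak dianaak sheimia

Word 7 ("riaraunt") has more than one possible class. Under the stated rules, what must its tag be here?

Candidates per position — 1:spik {P,C}; 2:riaraunt {C,A}; 3:riathaus {N,C}; 4:star {C,N}; 5:spik {P,C}; 6:sheimia {P}; 7:riaraunt {C,A}; 8:dianaak {A}; 9:dianaak {A}; 10:sheimia {P}.
Position 2: C is ruled out by rule 2; that leaves A.
Position 3: C is ruled out by rule 1; that leaves N.
Position 4: C is ruled out by rule 1; that leaves N.
Position 5: C is ruled out by rule 1; that leaves P.
Position 7: C is ruled out by rule 1; that leaves A.
Position 1: P is ruled out by rule 4; that leaves C.
The only consistent sequence is: C A N N P P A A A P.
Checking: rule 1 ✓; rule 2 ✓; rule 3 ✓; rule 4 ✓; rule 5 ✓.

A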